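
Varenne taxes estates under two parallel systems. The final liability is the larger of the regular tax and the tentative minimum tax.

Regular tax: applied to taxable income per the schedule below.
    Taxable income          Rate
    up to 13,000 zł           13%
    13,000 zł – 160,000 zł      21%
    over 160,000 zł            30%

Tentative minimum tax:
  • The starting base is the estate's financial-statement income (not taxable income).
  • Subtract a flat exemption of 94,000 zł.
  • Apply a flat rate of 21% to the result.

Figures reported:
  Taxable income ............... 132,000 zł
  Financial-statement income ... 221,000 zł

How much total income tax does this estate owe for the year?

26,680 zł

Regular tax:
  13,000 zł × 13% = 1,690 zł
  119,000 zł × 21% = 24,990 zł
  → 26,680 zł

Tentative minimum tax:
  Base (financial-statement income): 221,000 zł
  Less exemption 94,000 zł → base 127,000 zł
  127,000 zł × 21% = 26,670 zł

26,680 zł > 26,670 zł, so the regular tax governs.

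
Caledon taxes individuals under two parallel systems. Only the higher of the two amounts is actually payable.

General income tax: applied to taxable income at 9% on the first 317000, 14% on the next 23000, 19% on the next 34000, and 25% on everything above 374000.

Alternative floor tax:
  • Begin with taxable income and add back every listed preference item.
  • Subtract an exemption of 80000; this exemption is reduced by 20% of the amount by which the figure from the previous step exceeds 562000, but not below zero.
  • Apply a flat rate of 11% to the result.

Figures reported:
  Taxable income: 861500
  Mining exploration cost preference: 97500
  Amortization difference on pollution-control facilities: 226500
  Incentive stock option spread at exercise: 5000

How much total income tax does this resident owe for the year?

General income tax:
  317000 × 9% = 28530
  23000 × 14% = 3220
  34000 × 19% = 6460
  487500 × 25% = 121875
  → 160085

Alternative floor tax:
  Adjusted income: 861500 + 97500 + 226500 + 5000 = 1190500
  Exemption: 20% × (1190500 − 562000) = 125700 ≥ 80000, so the exemption is fully phased out
  Base: 1190500 − 0 = 1190500
  1190500 × 11% = 130955

160085 > 130955, so the general income tax governs.

160085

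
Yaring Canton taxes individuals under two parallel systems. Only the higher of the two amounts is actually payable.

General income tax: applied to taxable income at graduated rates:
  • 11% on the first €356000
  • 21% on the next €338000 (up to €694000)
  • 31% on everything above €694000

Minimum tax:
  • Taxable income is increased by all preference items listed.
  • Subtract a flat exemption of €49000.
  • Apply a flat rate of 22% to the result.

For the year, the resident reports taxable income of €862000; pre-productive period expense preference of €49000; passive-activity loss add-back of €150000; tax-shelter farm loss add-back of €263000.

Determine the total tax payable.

€280500

General income tax:
  €356000 × 11% = €39160
  €338000 × 21% = €70980
  €168000 × 31% = €52080
  → €162220

Minimum tax:
  Adjusted income: €862000 + €49000 + €150000 + €263000 = €1324000
  Less exemption €49000 → base €1275000
  €1275000 × 22% = €280500

€280500 > €162220, so the minimum tax is the binding amount.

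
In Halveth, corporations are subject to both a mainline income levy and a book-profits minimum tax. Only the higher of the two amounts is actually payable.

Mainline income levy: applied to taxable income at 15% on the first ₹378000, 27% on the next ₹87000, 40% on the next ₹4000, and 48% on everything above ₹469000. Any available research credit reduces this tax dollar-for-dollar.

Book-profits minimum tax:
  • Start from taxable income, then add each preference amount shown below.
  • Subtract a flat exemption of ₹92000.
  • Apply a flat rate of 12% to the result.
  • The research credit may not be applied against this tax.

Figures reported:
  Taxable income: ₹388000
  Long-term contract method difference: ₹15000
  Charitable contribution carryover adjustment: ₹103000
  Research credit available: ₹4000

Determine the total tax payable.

Book-profits minimum tax:
  Adjusted income: ₹388000 + ₹15000 + ₹103000 = ₹506000
  Less exemption ₹92000 → base ₹414000
  ₹414000 × 12% = ₹49680

Mainline income levy:
  ₹378000 × 15% = ₹56700
  ₹10000 × 27% = ₹2700
  → ₹59400
  Less research credit ₹4000 → ₹55400

₹55400 > ₹49680, so the mainline income levy governs.

₹55400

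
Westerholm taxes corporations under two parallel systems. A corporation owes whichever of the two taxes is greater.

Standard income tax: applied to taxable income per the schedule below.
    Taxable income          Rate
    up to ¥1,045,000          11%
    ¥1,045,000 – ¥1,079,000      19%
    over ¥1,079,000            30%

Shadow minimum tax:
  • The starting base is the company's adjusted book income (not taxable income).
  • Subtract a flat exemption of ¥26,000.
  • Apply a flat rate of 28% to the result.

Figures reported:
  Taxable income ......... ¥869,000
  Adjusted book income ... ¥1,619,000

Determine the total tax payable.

Shadow minimum tax:
  Base (adjusted book income): ¥1,619,000
  Less exemption ¥26,000 → base ¥1,593,000
  ¥1,593,000 × 28% = ¥446,040

Standard income tax:
  ¥869,000 × 11% = ¥95,590

¥446,040 > ¥95,590, so the shadow minimum tax is the binding amount.

¥446,040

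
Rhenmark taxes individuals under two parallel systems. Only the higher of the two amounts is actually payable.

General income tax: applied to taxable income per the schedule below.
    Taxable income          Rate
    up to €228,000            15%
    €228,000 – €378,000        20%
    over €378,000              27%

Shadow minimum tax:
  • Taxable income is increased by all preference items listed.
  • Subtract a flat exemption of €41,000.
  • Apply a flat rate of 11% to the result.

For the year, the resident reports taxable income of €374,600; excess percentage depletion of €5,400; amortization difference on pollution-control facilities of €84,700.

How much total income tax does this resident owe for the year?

€63,520

Shadow minimum tax:
  Adjusted income: €374,600 + €5,400 + €84,700 = €464,700
  Less exemption €41,000 → base €423,700
  €423,700 × 11% = €46,607

General income tax:
  €228,000 × 15% = €34,200
  €146,600 × 20% = €29,320
  → €63,520

€63,520 > €46,607, so the general income tax governs.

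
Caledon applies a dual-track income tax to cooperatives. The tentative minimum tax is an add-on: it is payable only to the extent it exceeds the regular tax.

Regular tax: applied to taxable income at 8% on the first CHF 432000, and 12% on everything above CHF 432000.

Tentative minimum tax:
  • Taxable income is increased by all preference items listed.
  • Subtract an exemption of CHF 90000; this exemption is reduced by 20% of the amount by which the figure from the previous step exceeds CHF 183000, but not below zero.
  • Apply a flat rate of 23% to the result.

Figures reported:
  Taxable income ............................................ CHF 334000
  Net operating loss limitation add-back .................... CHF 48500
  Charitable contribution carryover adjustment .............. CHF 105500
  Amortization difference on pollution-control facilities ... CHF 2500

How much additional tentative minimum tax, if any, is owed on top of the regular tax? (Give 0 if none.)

Regular tax:
  CHF 334000 × 8% = CHF 26720

Tentative minimum tax:
  Adjusted income: CHF 334000 + CHF 48500 + CHF 105500 + CHF 2500 = CHF 490500
  Exemption: CHF 90000 − 20% × (CHF 490500 − CHF 183000) = CHF 90000 − CHF 61500 = CHF 28500
  Base: CHF 490500 − CHF 28500 = CHF 462000
  CHF 462000 × 23% = CHF 106260

Excess of tentative minimum tax over regular tax: CHF 106260 − CHF 26720 = CHF 79540.

CHF 79540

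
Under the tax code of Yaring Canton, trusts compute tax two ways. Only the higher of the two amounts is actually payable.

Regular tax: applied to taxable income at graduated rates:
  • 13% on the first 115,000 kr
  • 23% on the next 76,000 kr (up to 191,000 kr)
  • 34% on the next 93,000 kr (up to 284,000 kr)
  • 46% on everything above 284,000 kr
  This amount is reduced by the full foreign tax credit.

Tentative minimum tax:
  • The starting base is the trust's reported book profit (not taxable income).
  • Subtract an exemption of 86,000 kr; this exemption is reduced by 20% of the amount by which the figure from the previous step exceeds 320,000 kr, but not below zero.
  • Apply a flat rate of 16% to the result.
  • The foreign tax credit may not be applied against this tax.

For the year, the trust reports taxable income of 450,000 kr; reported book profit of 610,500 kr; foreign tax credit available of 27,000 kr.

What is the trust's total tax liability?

Tentative minimum tax:
  Base (reported book profit): 610,500 kr
  Exemption: 86,000 kr − 20% × (610,500 kr − 320,000 kr) = 86,000 kr − 58,100 kr = 27,900 kr
  Base: 610,500 kr − 27,900 kr = 582,600 kr
  582,600 kr × 16% = 93,216 kr

Regular tax:
  115,000 kr × 13% = 14,950 kr
  76,000 kr × 23% = 17,480 kr
  93,000 kr × 34% = 31,620 kr
  166,000 kr × 46% = 76,360 kr
  → 140,410 kr
  Less foreign tax credit 27,000 kr → 113,410 kr

113,410 kr > 93,216 kr, so the regular tax governs.

113,410 kr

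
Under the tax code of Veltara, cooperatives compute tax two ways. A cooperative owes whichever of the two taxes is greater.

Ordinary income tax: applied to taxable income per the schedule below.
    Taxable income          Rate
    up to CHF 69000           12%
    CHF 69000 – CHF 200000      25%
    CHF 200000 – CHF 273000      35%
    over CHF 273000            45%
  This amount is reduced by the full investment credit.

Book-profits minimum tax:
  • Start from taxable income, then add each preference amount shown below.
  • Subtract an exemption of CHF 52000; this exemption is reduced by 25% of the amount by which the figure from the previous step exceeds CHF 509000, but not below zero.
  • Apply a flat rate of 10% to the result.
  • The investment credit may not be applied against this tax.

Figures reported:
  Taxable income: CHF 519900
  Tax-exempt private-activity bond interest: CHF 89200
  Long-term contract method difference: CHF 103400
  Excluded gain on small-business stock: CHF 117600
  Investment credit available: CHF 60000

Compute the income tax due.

CHF 117685

Ordinary income tax:
  CHF 69000 × 12% = CHF 8280
  CHF 131000 × 25% = CHF 32750
  CHF 73000 × 35% = CHF 25550
  CHF 246900 × 45% = CHF 111105
  → CHF 177685
  Less investment credit CHF 60000 → CHF 117685

Book-profits minimum tax:
  Adjusted income: CHF 519900 + CHF 89200 + CHF 103400 + CHF 117600 = CHF 830100
  Exemption: 25% × (CHF 830100 − CHF 509000) = CHF 80275 ≥ CHF 52000, so the exemption is fully phased out
  Base: CHF 830100 − CHF 0 = CHF 830100
  CHF 830100 × 10% = CHF 83010

CHF 117685 > CHF 83010, so the ordinary income tax governs.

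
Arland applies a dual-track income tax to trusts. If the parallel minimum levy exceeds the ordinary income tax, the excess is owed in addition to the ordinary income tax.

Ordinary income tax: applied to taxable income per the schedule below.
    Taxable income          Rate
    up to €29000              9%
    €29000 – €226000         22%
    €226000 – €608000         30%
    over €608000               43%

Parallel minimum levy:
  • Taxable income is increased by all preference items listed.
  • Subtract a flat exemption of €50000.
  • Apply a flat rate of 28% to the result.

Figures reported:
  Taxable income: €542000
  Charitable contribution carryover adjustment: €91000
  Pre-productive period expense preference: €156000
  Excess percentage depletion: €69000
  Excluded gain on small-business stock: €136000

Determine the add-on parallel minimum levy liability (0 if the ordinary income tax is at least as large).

€123570

Ordinary income tax:
  €29000 × 9% = €2610
  €197000 × 22% = €43340
  €316000 × 30% = €94800
  → €140750

Parallel minimum levy:
  Adjusted income: €542000 + €91000 + €156000 + €69000 + €136000 = €994000
  Less exemption €50000 → base €944000
  €944000 × 28% = €264320

Excess of parallel minimum levy over ordinary income tax: €264320 − €140750 = €123570.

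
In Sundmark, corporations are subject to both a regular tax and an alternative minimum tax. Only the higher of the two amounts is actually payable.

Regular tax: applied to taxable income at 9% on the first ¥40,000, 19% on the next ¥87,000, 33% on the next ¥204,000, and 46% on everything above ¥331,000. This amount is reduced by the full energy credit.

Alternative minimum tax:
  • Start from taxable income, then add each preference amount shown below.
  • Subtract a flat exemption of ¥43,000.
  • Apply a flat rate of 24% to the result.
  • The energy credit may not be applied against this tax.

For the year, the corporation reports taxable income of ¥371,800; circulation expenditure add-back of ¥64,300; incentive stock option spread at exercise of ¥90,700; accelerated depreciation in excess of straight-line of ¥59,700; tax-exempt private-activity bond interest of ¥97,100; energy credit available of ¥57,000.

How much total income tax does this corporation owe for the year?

Regular tax:
  ¥40,000 × 9% = ¥3,600
  ¥87,000 × 19% = ¥16,530
  ¥204,000 × 33% = ¥67,320
  ¥40,800 × 46% = ¥18,768
  → ¥106,218
  Less energy credit ¥57,000 → ¥49,218

Alternative minimum tax:
  Adjusted income: ¥371,800 + ¥64,300 + ¥90,700 + ¥59,700 + ¥97,100 = ¥683,600
  Less exemption ¥43,000 → base ¥640,600
  ¥640,600 × 24% = ¥153,744

¥153,744 > ¥49,218, so the alternative minimum tax is the binding amount.

¥153,744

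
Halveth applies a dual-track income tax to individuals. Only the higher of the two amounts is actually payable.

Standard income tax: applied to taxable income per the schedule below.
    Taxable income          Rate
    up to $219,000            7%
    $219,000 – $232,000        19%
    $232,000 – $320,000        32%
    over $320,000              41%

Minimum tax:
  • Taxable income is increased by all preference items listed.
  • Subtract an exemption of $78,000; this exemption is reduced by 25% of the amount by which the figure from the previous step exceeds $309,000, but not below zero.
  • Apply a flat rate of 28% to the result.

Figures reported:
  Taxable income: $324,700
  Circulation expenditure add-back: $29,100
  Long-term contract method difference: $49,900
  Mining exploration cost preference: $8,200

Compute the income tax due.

$100,695

Minimum tax:
  Adjusted income: $324,700 + $29,100 + $49,900 + $8,200 = $411,900
  Exemption: $78,000 − 25% × ($411,900 − $309,000) = $78,000 − $25,725 = $52,275
  Base: $411,900 − $52,275 = $359,625
  $359,625 × 28% = $100,695

Standard income tax:
  $219,000 × 7% = $15,330
  $13,000 × 19% = $2,470
  $88,000 × 32% = $28,160
  $4,700 × 41% = $1,927
  → $47,887

$100,695 > $47,887, so the minimum tax is the binding amount.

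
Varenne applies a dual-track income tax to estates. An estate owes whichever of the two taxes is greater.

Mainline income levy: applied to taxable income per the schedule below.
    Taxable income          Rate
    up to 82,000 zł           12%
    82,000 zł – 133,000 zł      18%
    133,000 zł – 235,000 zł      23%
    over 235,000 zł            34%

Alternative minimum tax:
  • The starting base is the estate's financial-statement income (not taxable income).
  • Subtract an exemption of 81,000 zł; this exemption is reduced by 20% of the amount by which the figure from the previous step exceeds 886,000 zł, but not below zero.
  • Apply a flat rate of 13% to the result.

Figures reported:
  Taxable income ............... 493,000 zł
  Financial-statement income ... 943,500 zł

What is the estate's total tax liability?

Mainline income levy:
  82,000 zł × 12% = 9,840 zł
  51,000 zł × 18% = 9,180 zł
  102,000 zł × 23% = 23,460 zł
  258,000 zł × 34% = 87,720 zł
  → 130,200 zł

Alternative minimum tax:
  Base (financial-statement income): 943,500 zł
  Exemption: 81,000 zł − 20% × (943,500 zł − 886,000 zł) = 81,000 zł − 11,500 zł = 69,500 zł
  Base: 943,500 zł − 69,500 zł = 874,000 zł
  874,000 zł × 13% = 113,620 zł

130,200 zł > 113,620 zł, so the mainline income levy governs.

130,200 zł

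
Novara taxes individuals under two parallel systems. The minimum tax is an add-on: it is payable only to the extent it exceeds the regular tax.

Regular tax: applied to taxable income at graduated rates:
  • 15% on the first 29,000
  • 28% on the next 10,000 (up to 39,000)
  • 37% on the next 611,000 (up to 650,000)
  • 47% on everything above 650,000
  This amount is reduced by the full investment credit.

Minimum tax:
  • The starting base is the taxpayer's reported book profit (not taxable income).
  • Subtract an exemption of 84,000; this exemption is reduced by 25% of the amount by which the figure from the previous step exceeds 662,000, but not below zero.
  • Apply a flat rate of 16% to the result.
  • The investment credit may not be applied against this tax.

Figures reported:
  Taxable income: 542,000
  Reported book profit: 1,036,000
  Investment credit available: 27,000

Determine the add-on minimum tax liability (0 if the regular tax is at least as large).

0

Minimum tax:
  Base (reported book profit): 1,036,000
  Exemption: 25% × (1,036,000 − 662,000) = 93,500 ≥ 84,000, so the exemption is fully phased out
  Base: 1,036,000 − 0 = 1,036,000
  1,036,000 × 16% = 165,760

Regular tax:
  29,000 × 15% = 4,350
  10,000 × 28% = 2,800
  503,000 × 37% = 186,110
  → 193,260
  Less investment credit 27,000 → 166,260

165,760 ≤ 166,260, so no add-on is due.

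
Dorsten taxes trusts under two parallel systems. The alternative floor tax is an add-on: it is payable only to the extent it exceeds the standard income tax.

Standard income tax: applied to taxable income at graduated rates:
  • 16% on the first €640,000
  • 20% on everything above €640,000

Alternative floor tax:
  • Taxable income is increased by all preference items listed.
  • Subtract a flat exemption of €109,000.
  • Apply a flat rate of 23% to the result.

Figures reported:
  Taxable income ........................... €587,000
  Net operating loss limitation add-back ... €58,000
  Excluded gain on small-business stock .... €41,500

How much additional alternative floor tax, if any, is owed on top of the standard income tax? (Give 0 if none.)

Alternative floor tax:
  Adjusted income: €587,000 + €58,000 + €41,500 = €686,500
  Less exemption €109,000 → base €577,500
  €577,500 × 23% = €132,825

Standard income tax:
  €587,000 × 16% = €93,920

Excess of alternative floor tax over standard income tax: €132,825 − €93,920 = €38,905.

€38,905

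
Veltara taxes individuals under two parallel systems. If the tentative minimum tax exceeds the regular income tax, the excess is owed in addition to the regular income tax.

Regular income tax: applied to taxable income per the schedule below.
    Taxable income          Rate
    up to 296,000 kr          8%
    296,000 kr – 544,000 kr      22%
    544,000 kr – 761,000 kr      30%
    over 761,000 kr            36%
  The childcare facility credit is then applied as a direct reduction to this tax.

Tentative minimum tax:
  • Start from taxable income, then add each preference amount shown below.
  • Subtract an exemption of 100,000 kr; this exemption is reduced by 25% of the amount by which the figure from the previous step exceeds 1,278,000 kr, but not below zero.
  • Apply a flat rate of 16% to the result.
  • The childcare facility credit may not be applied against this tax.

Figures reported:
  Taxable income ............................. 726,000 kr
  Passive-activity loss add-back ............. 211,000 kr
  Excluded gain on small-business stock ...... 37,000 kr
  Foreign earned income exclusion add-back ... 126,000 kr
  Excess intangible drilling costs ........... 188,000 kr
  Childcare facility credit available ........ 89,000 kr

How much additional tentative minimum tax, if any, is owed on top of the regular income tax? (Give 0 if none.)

146,640 kr

Regular income tax:
  296,000 kr × 8% = 23,680 kr
  248,000 kr × 22% = 54,560 kr
  182,000 kr × 30% = 54,600 kr
  → 132,840 kr
  Less childcare facility credit 89,000 kr → 43,840 kr

Tentative minimum tax:
  Adjusted income: 726,000 kr + 211,000 kr + 37,000 kr + 126,000 kr + 188,000 kr = 1,288,000 kr
  Exemption: 100,000 kr − 25% × (1,288,000 kr − 1,278,000 kr) = 100,000 kr − 2,500 kr = 97,500 kr
  Base: 1,288,000 kr − 97,500 kr = 1,190,500 kr
  1,190,500 kr × 16% = 190,480 kr

Excess of tentative minimum tax over regular income tax: 190,480 kr − 43,840 kr = 146,640 kr.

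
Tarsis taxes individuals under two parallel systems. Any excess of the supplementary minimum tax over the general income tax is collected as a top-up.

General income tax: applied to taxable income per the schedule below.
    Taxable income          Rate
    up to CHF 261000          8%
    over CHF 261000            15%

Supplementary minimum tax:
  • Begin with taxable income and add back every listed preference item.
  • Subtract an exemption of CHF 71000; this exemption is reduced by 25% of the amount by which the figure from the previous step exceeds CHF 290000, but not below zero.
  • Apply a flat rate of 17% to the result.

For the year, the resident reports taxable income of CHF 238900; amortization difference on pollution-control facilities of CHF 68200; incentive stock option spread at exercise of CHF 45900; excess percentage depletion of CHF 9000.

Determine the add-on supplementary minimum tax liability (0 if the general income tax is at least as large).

CHF 33418

Supplementary minimum tax:
  Adjusted income: CHF 238900 + CHF 68200 + CHF 45900 + CHF 9000 = CHF 362000
  Exemption: CHF 71000 − 25% × (CHF 362000 − CHF 290000) = CHF 71000 − CHF 18000 = CHF 53000
  Base: CHF 362000 − CHF 53000 = CHF 309000
  CHF 309000 × 17% = CHF 52530

General income tax:
  CHF 238900 × 8% = CHF 19112

Excess of supplementary minimum tax over general income tax: CHF 52530 − CHF 19112 = CHF 33418.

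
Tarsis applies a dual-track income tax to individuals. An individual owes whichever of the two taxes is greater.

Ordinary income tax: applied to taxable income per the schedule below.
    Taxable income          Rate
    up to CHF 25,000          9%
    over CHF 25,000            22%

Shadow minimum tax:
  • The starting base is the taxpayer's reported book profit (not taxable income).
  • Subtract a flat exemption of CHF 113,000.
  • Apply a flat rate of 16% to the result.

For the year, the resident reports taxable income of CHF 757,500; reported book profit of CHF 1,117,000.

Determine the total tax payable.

Shadow minimum tax:
  Base (reported book profit): CHF 1,117,000
  Less exemption CHF 113,000 → base CHF 1,004,000
  CHF 1,004,000 × 16% = CHF 160,640

Ordinary income tax:
  CHF 25,000 × 9% = CHF 2,250
  CHF 732,500 × 22% = CHF 161,150
  → CHF 163,400

CHF 163,400 > CHF 160,640, so the ordinary income tax governs.

CHF 163,400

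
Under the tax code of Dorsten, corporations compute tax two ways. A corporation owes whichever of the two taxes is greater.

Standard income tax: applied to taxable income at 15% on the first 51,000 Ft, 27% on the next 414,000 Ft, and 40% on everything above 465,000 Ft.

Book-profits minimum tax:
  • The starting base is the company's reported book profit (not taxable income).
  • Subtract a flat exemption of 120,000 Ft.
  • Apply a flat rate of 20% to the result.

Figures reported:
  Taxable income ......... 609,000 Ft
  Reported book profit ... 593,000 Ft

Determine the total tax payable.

177,030 Ft

Book-profits minimum tax:
  Base (reported book profit): 593,000 Ft
  Less exemption 120,000 Ft → base 473,000 Ft
  473,000 Ft × 20% = 94,600 Ft

Standard income tax:
  51,000 Ft × 15% = 7,650 Ft
  414,000 Ft × 27% = 111,780 Ft
  144,000 Ft × 40% = 57,600 Ft
  → 177,030 Ft

177,030 Ft > 94,600 Ft, so the standard income tax governs.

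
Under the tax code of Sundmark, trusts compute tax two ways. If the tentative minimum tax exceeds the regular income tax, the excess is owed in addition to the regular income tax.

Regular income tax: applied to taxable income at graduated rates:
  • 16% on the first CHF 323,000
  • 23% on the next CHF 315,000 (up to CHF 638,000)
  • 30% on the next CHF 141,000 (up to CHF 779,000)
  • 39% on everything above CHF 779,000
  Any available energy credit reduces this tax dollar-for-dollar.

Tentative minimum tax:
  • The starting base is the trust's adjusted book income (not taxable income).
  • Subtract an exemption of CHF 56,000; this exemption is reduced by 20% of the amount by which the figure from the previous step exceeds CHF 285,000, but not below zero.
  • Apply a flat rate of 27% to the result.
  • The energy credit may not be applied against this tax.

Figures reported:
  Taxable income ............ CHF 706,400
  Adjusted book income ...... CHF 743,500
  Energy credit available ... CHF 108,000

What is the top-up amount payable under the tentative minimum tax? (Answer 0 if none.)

Regular income tax:
  CHF 323,000 × 16% = CHF 51,680
  CHF 315,000 × 23% = CHF 72,450
  CHF 68,400 × 30% = CHF 20,520
  → CHF 144,650
  Less energy credit CHF 108,000 → CHF 36,650

Tentative minimum tax:
  Base (adjusted book income): CHF 743,500
  Exemption: 20% × (CHF 743,500 − CHF 285,000) = CHF 91,700 ≥ CHF 56,000, so the exemption is fully phased out
  Base: CHF 743,500 − CHF 0 = CHF 743,500
  CHF 743,500 × 27% = CHF 200,745

Excess of tentative minimum tax over regular income tax: CHF 200,745 − CHF 36,650 = CHF 164,095.

CHF 164,095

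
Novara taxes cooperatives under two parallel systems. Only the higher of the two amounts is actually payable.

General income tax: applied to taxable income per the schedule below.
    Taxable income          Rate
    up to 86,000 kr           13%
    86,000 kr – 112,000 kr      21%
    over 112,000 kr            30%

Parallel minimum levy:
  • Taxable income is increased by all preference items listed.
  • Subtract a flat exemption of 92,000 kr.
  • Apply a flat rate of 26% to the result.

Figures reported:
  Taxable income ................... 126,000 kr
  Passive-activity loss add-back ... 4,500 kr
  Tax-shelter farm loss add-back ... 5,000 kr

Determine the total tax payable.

Parallel minimum levy:
  Adjusted income: 126,000 kr + 4,500 kr + 5,000 kr = 135,500 kr
  Less exemption 92,000 kr → base 43,500 kr
  43,500 kr × 26% = 11,310 kr

General income tax:
  86,000 kr × 13% = 11,180 kr
  26,000 kr × 21% = 5,460 kr
  14,000 kr × 30% = 4,200 kr
  → 20,840 kr

20,840 kr > 11,310 kr, so the general income tax governs.

20,840 kr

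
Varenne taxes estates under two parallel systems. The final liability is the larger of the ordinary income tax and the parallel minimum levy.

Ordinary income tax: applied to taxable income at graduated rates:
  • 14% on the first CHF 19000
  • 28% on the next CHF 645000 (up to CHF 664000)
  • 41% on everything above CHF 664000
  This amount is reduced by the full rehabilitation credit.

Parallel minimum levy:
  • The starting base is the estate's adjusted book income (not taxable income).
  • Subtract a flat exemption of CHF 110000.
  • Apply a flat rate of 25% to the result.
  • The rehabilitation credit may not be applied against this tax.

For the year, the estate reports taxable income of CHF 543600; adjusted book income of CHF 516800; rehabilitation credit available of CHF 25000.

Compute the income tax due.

Parallel minimum levy:
  Base (adjusted book income): CHF 516800
  Less exemption CHF 110000 → base CHF 406800
  CHF 406800 × 25% = CHF 101700

Ordinary income tax:
  CHF 19000 × 14% = CHF 2660
  CHF 524600 × 28% = CHF 146888
  → CHF 149548
  Less rehabilitation credit CHF 25000 → CHF 124548

CHF 124548 > CHF 101700, so the ordinary income tax governs.

CHF 124548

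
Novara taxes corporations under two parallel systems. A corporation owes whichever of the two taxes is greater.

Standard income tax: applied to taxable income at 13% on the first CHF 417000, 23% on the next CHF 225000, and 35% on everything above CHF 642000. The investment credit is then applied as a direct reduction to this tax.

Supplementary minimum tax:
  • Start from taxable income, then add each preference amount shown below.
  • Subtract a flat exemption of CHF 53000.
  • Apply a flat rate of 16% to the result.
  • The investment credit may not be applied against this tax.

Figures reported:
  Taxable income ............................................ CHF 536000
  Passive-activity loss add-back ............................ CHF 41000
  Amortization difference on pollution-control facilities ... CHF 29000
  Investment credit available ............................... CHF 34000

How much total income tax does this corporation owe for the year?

CHF 88480

Supplementary minimum tax:
  Adjusted income: CHF 536000 + CHF 41000 + CHF 29000 = CHF 606000
  Less exemption CHF 53000 → base CHF 553000
  CHF 553000 × 16% = CHF 88480

Standard income tax:
  CHF 417000 × 13% = CHF 54210
  CHF 119000 × 23% = CHF 27370
  → CHF 81580
  Less investment credit CHF 34000 → CHF 47580

CHF 88480 > CHF 47580, so the supplementary minimum tax is the binding amount.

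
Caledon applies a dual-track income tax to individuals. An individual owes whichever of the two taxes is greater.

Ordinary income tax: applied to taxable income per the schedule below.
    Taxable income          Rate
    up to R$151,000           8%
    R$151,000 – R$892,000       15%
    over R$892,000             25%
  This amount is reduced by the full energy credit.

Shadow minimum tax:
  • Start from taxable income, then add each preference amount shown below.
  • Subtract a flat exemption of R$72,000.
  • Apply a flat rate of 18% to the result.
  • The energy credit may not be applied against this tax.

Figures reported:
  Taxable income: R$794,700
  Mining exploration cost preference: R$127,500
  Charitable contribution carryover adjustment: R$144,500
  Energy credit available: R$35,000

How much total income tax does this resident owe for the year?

Ordinary income tax:
  R$151,000 × 8% = R$12,080
  R$643,700 × 15% = R$96,555
  → R$108,635
  Less energy credit R$35,000 → R$73,635

Shadow minimum tax:
  Adjusted income: R$794,700 + R$127,500 + R$144,500 = R$1,066,700
  Less exemption R$72,000 → base R$994,700
  R$994,700 × 18% = R$179,046

R$179,046 > R$73,635, so the shadow minimum tax is the binding amount.

R$179,046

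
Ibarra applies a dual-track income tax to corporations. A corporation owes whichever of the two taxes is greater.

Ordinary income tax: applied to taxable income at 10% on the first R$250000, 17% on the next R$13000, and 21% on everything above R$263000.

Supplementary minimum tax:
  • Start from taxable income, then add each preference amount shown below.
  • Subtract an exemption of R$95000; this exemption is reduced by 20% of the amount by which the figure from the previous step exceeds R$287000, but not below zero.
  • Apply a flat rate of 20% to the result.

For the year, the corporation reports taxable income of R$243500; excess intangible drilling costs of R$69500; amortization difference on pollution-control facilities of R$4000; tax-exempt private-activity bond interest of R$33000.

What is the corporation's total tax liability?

Supplementary minimum tax:
  Adjusted income: R$243500 + R$69500 + R$4000 + R$33000 = R$350000
  Exemption: R$95000 − 20% × (R$350000 − R$287000) = R$95000 − R$12600 = R$82400
  Base: R$350000 − R$82400 = R$267600
  R$267600 × 20% = R$53520

Ordinary income tax:
  R$243500 × 10% = R$24350

R$53520 > R$24350, so the supplementary minimum tax is the binding amount.

R$53520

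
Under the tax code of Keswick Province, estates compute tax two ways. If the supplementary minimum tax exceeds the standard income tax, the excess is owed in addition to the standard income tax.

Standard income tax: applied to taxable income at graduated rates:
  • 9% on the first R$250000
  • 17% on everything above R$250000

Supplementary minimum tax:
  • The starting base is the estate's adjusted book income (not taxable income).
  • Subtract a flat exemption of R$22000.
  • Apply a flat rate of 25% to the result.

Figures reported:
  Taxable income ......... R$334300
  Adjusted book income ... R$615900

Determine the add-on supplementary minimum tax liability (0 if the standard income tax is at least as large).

Supplementary minimum tax:
  Base (adjusted book income): R$615900
  Less exemption R$22000 → base R$593900
  R$593900 × 25% = R$148475

Standard income tax:
  R$250000 × 9% = R$22500
  R$84300 × 17% = R$14331
  → R$36831

Excess of supplementary minimum tax over standard income tax: R$148475 − R$36831 = R$111644.

R$111644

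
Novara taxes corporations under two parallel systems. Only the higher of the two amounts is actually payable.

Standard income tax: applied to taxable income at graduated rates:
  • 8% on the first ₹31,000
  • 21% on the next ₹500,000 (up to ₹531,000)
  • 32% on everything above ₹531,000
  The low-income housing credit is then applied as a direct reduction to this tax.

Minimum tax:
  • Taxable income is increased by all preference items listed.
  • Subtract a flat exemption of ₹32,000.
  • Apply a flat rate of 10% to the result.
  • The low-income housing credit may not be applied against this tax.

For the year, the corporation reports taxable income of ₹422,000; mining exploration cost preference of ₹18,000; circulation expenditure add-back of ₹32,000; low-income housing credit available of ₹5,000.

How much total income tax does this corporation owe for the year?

₹79,590

Standard income tax:
  ₹31,000 × 8% = ₹2,480
  ₹391,000 × 21% = ₹82,110
  → ₹84,590
  Less low-income housing credit ₹5,000 → ₹79,590

Minimum tax:
  Adjusted income: ₹422,000 + ₹18,000 + ₹32,000 = ₹472,000
  Less exemption ₹32,000 → base ₹440,000
  ₹440,000 × 10% = ₹44,000

₹79,590 > ₹44,000, so the standard income tax governs.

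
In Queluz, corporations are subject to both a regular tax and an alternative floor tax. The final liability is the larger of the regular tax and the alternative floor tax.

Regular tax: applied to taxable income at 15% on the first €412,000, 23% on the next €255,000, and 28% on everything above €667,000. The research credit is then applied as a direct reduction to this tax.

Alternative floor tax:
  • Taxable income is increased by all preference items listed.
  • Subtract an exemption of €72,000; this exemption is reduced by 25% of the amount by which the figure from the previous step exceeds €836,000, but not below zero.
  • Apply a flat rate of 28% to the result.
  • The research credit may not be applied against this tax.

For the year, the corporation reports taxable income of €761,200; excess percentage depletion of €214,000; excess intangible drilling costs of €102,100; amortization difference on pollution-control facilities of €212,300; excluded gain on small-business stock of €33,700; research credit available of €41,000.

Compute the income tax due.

€370,524

Regular tax:
  €412,000 × 15% = €61,800
  €255,000 × 23% = €58,650
  €94,200 × 28% = €26,376
  → €146,826
  Less research credit €41,000 → €105,826

Alternative floor tax:
  Adjusted income: €761,200 + €214,000 + €102,100 + €212,300 + €33,700 = €1,323,300
  Exemption: 25% × (€1,323,300 − €836,000) = €121,825 ≥ €72,000, so the exemption is fully phased out
  Base: €1,323,300 − €0 = €1,323,300
  €1,323,300 × 28% = €370,524

€370,524 > €105,826, so the alternative floor tax is the binding amount.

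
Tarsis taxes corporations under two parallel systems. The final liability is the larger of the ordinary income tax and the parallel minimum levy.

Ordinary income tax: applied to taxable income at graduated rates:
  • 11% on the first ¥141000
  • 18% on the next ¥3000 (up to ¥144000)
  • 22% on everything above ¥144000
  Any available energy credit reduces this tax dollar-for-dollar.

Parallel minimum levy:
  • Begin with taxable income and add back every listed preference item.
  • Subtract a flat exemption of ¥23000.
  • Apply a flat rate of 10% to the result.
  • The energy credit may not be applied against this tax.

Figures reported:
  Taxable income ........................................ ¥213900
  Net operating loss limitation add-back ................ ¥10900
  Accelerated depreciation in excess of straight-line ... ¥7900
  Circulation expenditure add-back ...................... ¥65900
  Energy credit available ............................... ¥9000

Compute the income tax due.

¥27560

Parallel minimum levy:
  Adjusted income: ¥213900 + ¥10900 + ¥7900 + ¥65900 = ¥298600
  Less exemption ¥23000 → base ¥275600
  ¥275600 × 10% = ¥27560

Ordinary income tax:
  ¥141000 × 11% = ¥15510
  ¥3000 × 18% = ¥540
  ¥69900 × 22% = ¥15378
  → ¥31428
  Less energy credit ¥9000 → ¥22428

¥27560 > ¥22428, so the parallel minimum levy is the binding amount.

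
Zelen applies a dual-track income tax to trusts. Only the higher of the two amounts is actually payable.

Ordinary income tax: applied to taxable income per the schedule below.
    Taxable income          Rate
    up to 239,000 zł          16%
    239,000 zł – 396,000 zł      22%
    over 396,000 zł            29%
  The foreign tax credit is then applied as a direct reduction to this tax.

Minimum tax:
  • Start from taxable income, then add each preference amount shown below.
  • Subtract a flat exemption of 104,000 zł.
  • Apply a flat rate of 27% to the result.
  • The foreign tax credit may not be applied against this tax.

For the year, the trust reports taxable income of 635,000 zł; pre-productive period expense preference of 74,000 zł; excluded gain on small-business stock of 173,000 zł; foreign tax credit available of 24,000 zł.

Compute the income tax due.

210,060 zł

Ordinary income tax:
  239,000 zł × 16% = 38,240 zł
  157,000 zł × 22% = 34,540 zł
  239,000 zł × 29% = 69,310 zł
  → 142,090 zł
  Less foreign tax credit 24,000 zł → 118,090 zł

Minimum tax:
  Adjusted income: 635,000 zł + 74,000 zł + 173,000 zł = 882,000 zł
  Less exemption 104,000 zł → base 778,000 zł
  778,000 zł × 27% = 210,060 zł

210,060 zł > 118,090 zł, so the minimum tax is the binding amount.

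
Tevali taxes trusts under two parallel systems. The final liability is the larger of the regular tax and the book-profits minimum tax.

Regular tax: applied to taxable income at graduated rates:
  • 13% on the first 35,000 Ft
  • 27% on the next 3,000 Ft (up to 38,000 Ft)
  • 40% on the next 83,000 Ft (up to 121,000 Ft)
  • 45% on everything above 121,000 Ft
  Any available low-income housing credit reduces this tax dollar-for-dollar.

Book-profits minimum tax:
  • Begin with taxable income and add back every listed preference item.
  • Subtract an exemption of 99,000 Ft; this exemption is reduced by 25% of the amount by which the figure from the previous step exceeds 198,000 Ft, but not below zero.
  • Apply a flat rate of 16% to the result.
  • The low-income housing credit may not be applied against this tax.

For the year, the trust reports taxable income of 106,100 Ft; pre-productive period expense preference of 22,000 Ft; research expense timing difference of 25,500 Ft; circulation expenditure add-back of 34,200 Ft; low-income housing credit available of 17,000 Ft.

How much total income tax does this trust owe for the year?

15,600 Ft

Book-profits minimum tax:
  Adjusted income: 106,100 Ft + 22,000 Ft + 25,500 Ft + 34,200 Ft = 187,800 Ft
  Exemption: 187,800 Ft ≤ 198,000 Ft, so full 99,000 Ft applies
  Base: 187,800 Ft − 99,000 Ft = 88,800 Ft
  88,800 Ft × 16% = 14,208 Ft

Regular tax:
  35,000 Ft × 13% = 4,550 Ft
  3,000 Ft × 27% = 810 Ft
  68,100 Ft × 40% = 27,240 Ft
  → 32,600 Ft
  Less low-income housing credit 17,000 Ft → 15,600 Ft

15,600 Ft > 14,208 Ft, so the regular tax governs.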